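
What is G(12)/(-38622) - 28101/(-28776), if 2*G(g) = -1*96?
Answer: 60372115/61743704 ≈ 0.97779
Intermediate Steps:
G(g) = -48 (G(g) = (-1*96)/2 = (1/2)*(-96) = -48)
G(12)/(-38622) - 28101/(-28776) = -48/(-38622) - 28101/(-28776) = -48*(-1/38622) - 28101*(-1/28776) = 8/6437 + 9367/9592 = 60372115/61743704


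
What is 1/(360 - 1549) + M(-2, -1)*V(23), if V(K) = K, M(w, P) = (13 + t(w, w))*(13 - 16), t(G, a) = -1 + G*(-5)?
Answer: -1804903/1189 ≈ -1518.0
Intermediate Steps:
t(G, a) = -1 - 5*G
M(w, P) = -36 + 15*w (M(w, P) = (13 + (-1 - 5*w))*(13 - 16) = (12 - 5*w)*(-3) = -36 + 15*w)
1/(360 - 1549) + M(-2, -1)*V(23) = 1/(360 - 1549) + (-36 + 15*(-2))*23 = 1/(-1189) + (-36 - 30)*23 = -1/1189 - 66*23 = -1/1189 - 1518 = -1804903/1189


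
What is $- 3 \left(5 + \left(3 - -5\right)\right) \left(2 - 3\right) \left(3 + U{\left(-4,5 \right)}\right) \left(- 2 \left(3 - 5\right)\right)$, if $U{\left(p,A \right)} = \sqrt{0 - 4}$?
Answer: $468 + 312 i \approx 468.0 + 312.0 i$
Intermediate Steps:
$U{\left(p,A \right)} = 2 i$ ($U{\left(p,A \right)} = \sqrt{-4} = 2 i$)
$- 3 \left(5 + \left(3 - -5\right)\right) \left(2 - 3\right) \left(3 + U{\left(-4,5 \right)}\right) \left(- 2 \left(3 - 5\right)\right) = - 3 \left(5 + \left(3 - -5\right)\right) \left(2 - 3\right) \left(3 + 2 i\right) \left(- 2 \left(3 - 5\right)\right) = - 3 \left(5 + \left(3 + 5\right)\right) \left(-1\right) \left(3 + 2 i\right) \left(\left(-2\right) \left(-2\right)\right) = - 3 \left(5 + 8\right) \left(-1\right) \left(3 + 2 i\right) 4 = - 3 \cdot 13 \left(-1\right) \left(3 + 2 i\right) 4 = - 3 \left(- 13 \left(3 + 2 i\right)\right) 4 = - 3 \left(-39 - 26 i\right) 4 = \left(117 + 78 i\right) 4 = 468 + 312 i$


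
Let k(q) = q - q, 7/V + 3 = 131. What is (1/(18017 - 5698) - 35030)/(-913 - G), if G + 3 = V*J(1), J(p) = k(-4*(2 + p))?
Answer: 431534569/11210290 ≈ 38.495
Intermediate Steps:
V = 7/128 (V = 7/(-3 + 131) = 7/128 ≈ 0.054688)
k(q) = 0
J(p) = 0
G = -3 (G = -3 + (7/128)*0 = -3 + 0 = -3)
(1/(18017 - 5698) - 35030)/(-913 - G) = (1/(18017 - 5698) - 35030)/(-913 - 1*(-3)) = (1/12319 - 35030)/(-913 + 3) = (1/12319 - 35030)/(-910) = -431534569/12319*(-1/910) = 431534569/11210290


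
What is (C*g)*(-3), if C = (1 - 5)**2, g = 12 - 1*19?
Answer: 336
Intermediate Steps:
g = -7 (g = 12 - 19 = -7)
C = 16 (C = (-4)**2 = 16)
(C*g)*(-3) = (16*(-7))*(-3) = -112*(-3) = 336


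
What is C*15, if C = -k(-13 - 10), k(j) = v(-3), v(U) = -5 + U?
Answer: 120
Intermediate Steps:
k(j) = -8 (k(j) = -5 - 3 = -8)
C = 8 (C = -1*(-8) = 8)
C*15 = 8*15 = 120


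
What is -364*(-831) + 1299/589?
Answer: 178164375/589 ≈ 3.0249e+5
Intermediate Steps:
-364*(-831) + 1299/589 = 302484 + 1299*(1/589) = 302484 + 1299/589 = 178164375/589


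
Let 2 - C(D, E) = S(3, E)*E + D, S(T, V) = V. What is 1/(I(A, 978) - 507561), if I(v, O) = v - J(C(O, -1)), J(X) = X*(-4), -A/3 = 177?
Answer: -1/512000 ≈ -1.9531e-6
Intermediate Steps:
A = -531 (A = -3*177 = -531)
C(D, E) = 2 - D - E² (C(D, E) = 2 - (E*E + D) = 2 - (E² + D) = 2 - (D + E²) = 2 + (-D - E²) = 2 - D - E²)
J(X) = -4*X
I(v, O) = 4 + v - 4*O (I(v, O) = v - (-4)*(2 - O - 1*(-1)²) = v - (-4)*(2 - O - 1*1) = v - (-4)*(2 - O - 1) = v - (-4)*(1 - O) = v - (-4 + 4*O) = v + (4 - 4*O) = 4 + v - 4*O)
1/(I(A, 978) - 507561) = 1/((4 - 531 - 4*978) - 507561) = 1/((4 - 531 - 3912) - 507561) = 1/(-4439 - 507561) = 1/(-512000) = -1/512000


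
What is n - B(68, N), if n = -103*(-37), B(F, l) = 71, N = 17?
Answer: 3740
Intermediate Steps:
n = 3811
n - B(68, N) = 3811 - 1*71 = 3811 - 71 = 3740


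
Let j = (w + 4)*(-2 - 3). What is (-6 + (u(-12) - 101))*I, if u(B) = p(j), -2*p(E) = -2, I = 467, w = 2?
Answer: -49502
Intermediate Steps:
j = -30 (j = (2 + 4)*(-2 - 3) = 6*(-5) = -30)
p(E) = 1 (p(E) = -1/2*(-2) = 1)
u(B) = 1
(-6 + (u(-12) - 101))*I = (-6 + (1 - 101))*467 = (-6 - 100)*467 = -106*467 = -49502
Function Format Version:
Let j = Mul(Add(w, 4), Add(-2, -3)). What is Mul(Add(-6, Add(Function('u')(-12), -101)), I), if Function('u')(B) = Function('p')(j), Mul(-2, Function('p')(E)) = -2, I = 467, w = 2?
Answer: -49502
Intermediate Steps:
j = -30 (j = Mul(Add(2, 4), Add(-2, -3)) = Mul(6, -5) = -30)
Function('p')(E) = 1 (Function('p')(E) = Mul(Rational(-1, 2), -2) = 1)
Function('u')(B) = 1
Mul(Add(-6, Add(Function('u')(-12), -101)), I) = Mul(Add(-6, Add(1, -101)), 467) = Mul(Add(-6, -100), 467) = Mul(-106, 467) = -49502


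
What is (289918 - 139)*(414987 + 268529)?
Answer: 198068582964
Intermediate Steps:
(289918 - 139)*(414987 + 268529) = 289779*683516 = 198068582964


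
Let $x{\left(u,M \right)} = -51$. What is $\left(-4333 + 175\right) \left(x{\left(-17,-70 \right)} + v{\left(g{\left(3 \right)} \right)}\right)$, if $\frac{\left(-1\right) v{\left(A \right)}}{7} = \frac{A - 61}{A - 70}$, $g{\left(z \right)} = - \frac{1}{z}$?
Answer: $\frac{50099742}{211} \approx 2.3744 \cdot 10^{5}$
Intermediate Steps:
$v{\left(A \right)} = - \frac{7 \left(-61 + A\right)}{-70 + A}$ ($v{\left(A \right)} = - 7 \frac{A - 61}{A - 70} = - 7 \frac{-61 + A}{-70 + A} = - \frac{7 \left(-61 + A\right)}{-70 + A}$)
$\left(-4333 + 175\right) \left(x{\left(-17,-70 \right)} + v{\left(g{\left(3 \right)} \right)}\right) = \left(-4333 + 175\right) \left(-51 + \frac{7 \left(61 - - \frac{1}{3}\right)}{-70 - \frac{1}{3}}\right) = - 4158 \left(-51 + \frac{7 \left(61 - \left(-1\right) \frac{1}{3}\right)}{-70 - \frac{1}{3}}\right) = - 4158 \left(-51 + \frac{7 \left(61 - - \frac{1}{3}\right)}{-70 - \frac{1}{3}}\right) = - 4158 \left(-51 + \frac{7 \left(61 + \frac{1}{3}\right)}{- \frac{211}{3}}\right) = - 4158 \left(-51 + 7 \left(- \frac{3}{211}\right) \frac{184}{3}\right) = - 4158 \left(-51 - \frac{1288}{211}\right) = \left(-4158\right) \left(- \frac{12049}{211}\right) = \frac{50099742}{211}$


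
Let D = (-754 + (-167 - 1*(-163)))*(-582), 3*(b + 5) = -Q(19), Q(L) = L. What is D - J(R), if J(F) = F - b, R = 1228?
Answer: 1319750/3 ≈ 4.3992e+5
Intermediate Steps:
b = -34/3 (b = -5 + (-1*19)/3 = -5 + (1/3)*(-19) = -5 - 19/3 = -34/3 ≈ -11.333)
J(F) = 34/3 + F (J(F) = F - 1*(-34/3) = F + 34/3 = 34/3 + F)
D = 441156 (D = (-754 + (-167 + 163))*(-582) = (-754 - 4)*(-582) = -758*(-582) = 441156)
D - J(R) = 441156 - (34/3 + 1228) = 441156 - 1*3718/3 = 441156 - 3718/3 = 1319750/3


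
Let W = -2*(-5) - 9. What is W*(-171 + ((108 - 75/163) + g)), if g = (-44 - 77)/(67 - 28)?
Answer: -423139/6357 ≈ -66.563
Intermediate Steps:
g = -121/39 ≈ -3.1026
W = 1 (W = 10 - 9 = 1)
W*(-171 + ((108 - 75/163) + g)) = 1*(-171 + ((108 - 75/163) - 121/39)) = 1*(-171 + (17529/163 - 121/39)) = 1*(-171 + 663908/6357) = 1*(-423139/6357) = -423139/6357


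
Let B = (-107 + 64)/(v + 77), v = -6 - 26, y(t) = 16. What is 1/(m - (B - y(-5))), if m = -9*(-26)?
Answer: 45/11293 ≈ 0.0039848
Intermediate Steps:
v = -32
B = -43/45 (B = (-107 + 64)/(-32 + 77) = -43/45 ≈ -0.95556)
m = 234
1/(m - (B - y(-5))) = 1/(234 - (-43/45 - 1*16)) = 1/(234 - (-43/45 - 16)) = 1/(234 - 1*(-763/45)) = 1/(234 + 763/45) = 1/(11293/45) = 45/11293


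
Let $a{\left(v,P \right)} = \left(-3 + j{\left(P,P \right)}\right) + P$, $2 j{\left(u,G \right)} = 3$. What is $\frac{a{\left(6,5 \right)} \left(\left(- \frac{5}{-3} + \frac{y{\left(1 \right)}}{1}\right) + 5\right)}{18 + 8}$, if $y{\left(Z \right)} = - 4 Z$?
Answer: $\frac{14}{39} \approx 0.35897$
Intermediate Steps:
$j{\left(u,G \right)} = \frac{3}{2}$ ($j{\left(u,G \right)} = \frac{1}{2} \cdot 3 = \frac{3}{2}$)
$a{\left(v,P \right)} = - \frac{3}{2} + P$ ($a{\left(v,P \right)} = \left(-3 + \frac{3}{2}\right) + P = - \frac{3}{2} + P$)
$\frac{a{\left(6,5 \right)} \left(\left(- \frac{5}{-3} + \frac{y{\left(1 \right)}}{1}\right) + 5\right)}{18 + 8} = \frac{\left(- \frac{3}{2} + 5\right) \left(\left(- \frac{5}{-3} + \frac{\left(-4\right) 1}{1}\right) + 5\right)}{18 + 8} = \frac{\frac{7}{2} \left(\left(\left(-5\right) \left(- \frac{1}{3}\right) - 4\right) + 5\right)}{26} = \frac{7 \left(\left(\frac{5}{3} - 4\right) + 5\right)}{2} \cdot \frac{1}{26} = \frac{7 \left(- \frac{7}{3} + 5\right)}{2} \cdot \frac{1}{26} = \frac{7}{2} \cdot \frac{8}{3} \cdot \frac{1}{26} = \frac{28}{3} \cdot \frac{1}{26} = \frac{14}{39}$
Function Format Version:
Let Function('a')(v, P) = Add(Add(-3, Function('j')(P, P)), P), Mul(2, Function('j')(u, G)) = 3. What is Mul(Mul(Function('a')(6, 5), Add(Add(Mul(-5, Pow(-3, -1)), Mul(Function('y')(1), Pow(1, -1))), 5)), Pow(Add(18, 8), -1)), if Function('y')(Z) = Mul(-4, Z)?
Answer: Rational(14, 39) ≈ 0.35897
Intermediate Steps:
Function('j')(u, G) = Rational(3, 2) (Function('j')(u, G) = Mul(Rational(1, 2), 3) = Rational(3, 2))
Function('a')(v, P) = Add(Rational(-3, 2), P) (Function('a')(v, P) = Add(Add(-3, Rational(3, 2)), P) = Add(Rational(-3, 2), P))
Mul(Mul(Function('a')(6, 5), Add(Add(Mul(-5, Pow(-3, -1)), Mul(Function('y')(1), Pow(1, -1))), 5)), Pow(Add(18, 8), -1)) = Mul(Mul(Add(Rational(-3, 2), 5), Add(Add(Mul(-5, Pow(-3, -1)), Mul(Mul(-4, 1), Pow(1, -1))), 5)), Pow(Add(18, 8), -1)) = Mul(Mul(Rational(7, 2), Add(Add(Mul(-5, Rational(-1, 3)), Mul(-4, 1)), 5)), Pow(26, -1)) = Mul(Mul(Rational(7, 2), Add(Add(Rational(5, 3), -4), 5)), Rational(1, 26)) = Mul(Mul(Rational(7, 2), Add(Rational(-7, 3), 5)), Rational(1, 26)) = Mul(Mul(Rational(7, 2), Rational(8, 3)), Rational(1, 26)) = Mul(Rational(28, 3), Rational(1, 26)) = Rational(14, 39)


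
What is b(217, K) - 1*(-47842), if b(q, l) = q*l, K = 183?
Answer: 87553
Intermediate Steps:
b(q, l) = l*q
b(217, K) - 1*(-47842) = 183*217 - 1*(-47842) = 39711 + 47842 = 87553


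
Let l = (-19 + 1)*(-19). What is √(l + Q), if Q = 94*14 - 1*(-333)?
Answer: √1991 ≈ 44.621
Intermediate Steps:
l = 342 (l = -18*(-19) = 342)
Q = 1649 (Q = 1316 + 333 = 1649)
√(l + Q) = √(342 + 1649) = √1991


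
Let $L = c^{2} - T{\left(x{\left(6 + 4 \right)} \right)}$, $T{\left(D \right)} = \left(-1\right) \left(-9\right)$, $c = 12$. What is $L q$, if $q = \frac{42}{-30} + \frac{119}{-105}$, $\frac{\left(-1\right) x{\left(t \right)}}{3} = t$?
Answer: $-342$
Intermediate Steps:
$x{\left(t \right)} = - 3 t$
$q = - \frac{38}{15}$ ($q = 42 \left(- \frac{1}{30}\right) + 119 \left(- \frac{1}{105}\right) = - \frac{7}{5} - \frac{17}{15} = - \frac{38}{15} \approx -2.5333$)
$T{\left(D \right)} = 9$
$L = 135$ ($L = 12^{2} - 9 = 144 - 9 = 135$)
$L q = 135 \left(- \frac{38}{15}\right) = -342$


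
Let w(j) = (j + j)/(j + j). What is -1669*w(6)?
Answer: -1669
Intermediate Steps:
w(j) = 1 (w(j) = (2*j)/((2*j)) = (2*j)*(1/(2*j)) = 1)
-1669*w(6) = -1669*1 = -1669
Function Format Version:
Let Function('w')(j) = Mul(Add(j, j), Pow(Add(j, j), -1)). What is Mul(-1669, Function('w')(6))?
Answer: -1669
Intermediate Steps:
Function('w')(j) = 1 (Function('w')(j) = Mul(Mul(2, j), Pow(Mul(2, j), -1)) = Mul(Mul(2, j), Mul(Rational(1, 2), Pow(j, -1))) = 1)
Mul(-1669, Function('w')(6)) = Mul(-1669, 1) = -1669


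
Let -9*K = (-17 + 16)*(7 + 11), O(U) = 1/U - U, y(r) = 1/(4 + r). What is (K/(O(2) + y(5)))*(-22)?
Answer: 792/25 ≈ 31.680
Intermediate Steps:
O(U) = 1/U - U
K = 2 (K = -(-17 + 16)*(7 + 11)/9 = -(-1)*18/9 = -⅑*(-18) = 2)
(K/(O(2) + y(5)))*(-22) = (2/((1/2 - 1*2) + 1/(4 + 5)))*(-22) = (2/((½ - 2) + 1/9))*(-22) = (2/(-3/2 + ⅑))*(-22) = (2/(-25/18))*(-22) = (2*(-18/25))*(-22) = -36/25*(-22) = 792/25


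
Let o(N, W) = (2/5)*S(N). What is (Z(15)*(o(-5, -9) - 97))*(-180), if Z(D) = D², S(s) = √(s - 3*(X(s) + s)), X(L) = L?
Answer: 3847500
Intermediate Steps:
S(s) = √5*√(-s) (S(s) = √(s - 3*(s + s)) = √(s - 6*s) = √(-5*s) = √5*√(-s))
o(N, W) = 2*√5*√(-N)/5 (o(N, W) = (2/5)*(√5*√(-N)) = (2*(⅕))*(√5*√(-N)) = 2*(√5*√(-N))/5 = 2*√5*√(-N)/5)
(Z(15)*(o(-5, -9) - 97))*(-180) = (15²*(2*√5*√(-1*(-5))/5 - 97))*(-180) = (225*(2*√5*√5/5 - 97))*(-180) = (225*(2 - 97))*(-180) = (225*(-95))*(-180) = -21375*(-180) = 3847500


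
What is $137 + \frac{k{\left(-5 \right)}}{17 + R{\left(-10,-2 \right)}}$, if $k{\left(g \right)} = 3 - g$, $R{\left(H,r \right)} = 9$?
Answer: $\frac{1785}{13} \approx 137.31$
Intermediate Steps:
$137 + \frac{k{\left(-5 \right)}}{17 + R{\left(-10,-2 \right)}} = 137 + \frac{3 - -5}{17 + 9} = 137 + \frac{3 + 5}{26} = 137 + 8 \cdot \frac{1}{26} = 137 + \frac{4}{13} = \frac{1785}{13}$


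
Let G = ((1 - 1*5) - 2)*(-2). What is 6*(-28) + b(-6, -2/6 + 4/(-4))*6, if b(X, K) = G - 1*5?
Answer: -126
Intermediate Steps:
G = 12 (G = ((1 - 5) - 2)*(-2) = (-4 - 2)*(-2) = -6*(-2) = 12)
b(X, K) = 7 (b(X, K) = 12 - 1*5 = 12 - 5 = 7)
6*(-28) + b(-6, -2/6 + 4/(-4))*6 = 6*(-28) + 7*6 = -168 + 42 = -126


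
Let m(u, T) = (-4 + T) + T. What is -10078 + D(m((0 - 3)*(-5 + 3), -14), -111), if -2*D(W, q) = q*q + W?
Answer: -32445/2 ≈ -16223.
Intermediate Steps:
m(u, T) = -4 + 2*T
D(W, q) = -W/2 - q²/2 (D(W, q) = -(q*q + W)/2 = -(q² + W)/2 = -(W + q²)/2 = -W/2 - q²/2)
-10078 + D(m((0 - 3)*(-5 + 3), -14), -111) = -10078 + (-(-4 + 2*(-14))/2 - ½*(-111)²) = -10078 + (-(-4 - 28)/2 - ½*12321) = -10078 + (-½*(-32) - 12321/2) = -10078 + (16 - 12321/2) = -10078 - 12289/2 = -32445/2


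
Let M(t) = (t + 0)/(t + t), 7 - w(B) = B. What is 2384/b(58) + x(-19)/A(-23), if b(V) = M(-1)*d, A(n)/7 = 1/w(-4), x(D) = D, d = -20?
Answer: -9389/35 ≈ -268.26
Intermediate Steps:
w(B) = 7 - B
M(t) = ½ (M(t) = t/((2*t)) = t*(1/(2*t)) = ½)
A(n) = 7/11 (A(n) = 7/(7 - 1*(-4)) = 7/(7 + 4) = 7/11)
b(V) = -10 (b(V) = (½)*(-20) = -10)
2384/b(58) + x(-19)/A(-23) = 2384/(-10) - 19/7/11 = 2384*(-⅒) - 19*11/7 = -1192/5 - 209/7 = -9389/35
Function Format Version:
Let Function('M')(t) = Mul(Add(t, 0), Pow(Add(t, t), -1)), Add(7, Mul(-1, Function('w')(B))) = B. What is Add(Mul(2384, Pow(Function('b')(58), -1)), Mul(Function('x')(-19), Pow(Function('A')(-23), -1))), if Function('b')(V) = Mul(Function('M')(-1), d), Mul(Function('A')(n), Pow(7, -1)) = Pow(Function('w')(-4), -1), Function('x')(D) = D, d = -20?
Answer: Rational(-9389, 35) ≈ -268.26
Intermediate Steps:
Function('w')(B) = Add(7, Mul(-1, B))
Function('M')(t) = Rational(1, 2) (Function('M')(t) = Mul(t, Pow(Mul(2, t), -1)) = Mul(t, Mul(Rational(1, 2), Pow(t, -1))) = Rational(1, 2))
Function('A')(n) = Rational(7, 11) (Function('A')(n) = Mul(7, Pow(Add(7, Mul(-1, -4)), -1)) = Mul(7, Pow(Add(7, 4), -1)) = Mul(7, Pow(11, -1)) = Mul(7, Rational(1, 11)) = Rational(7, 11))
Function('b')(V) = -10 (Function('b')(V) = Mul(Rational(1, 2), -20) = -10)
Add(Mul(2384, Pow(Function('b')(58), -1)), Mul(Function('x')(-19), Pow(Function('A')(-23), -1))) = Add(Mul(2384, Pow(-10, -1)), Mul(-19, Pow(Rational(7, 11), -1))) = Add(Mul(2384, Rational(-1, 10)), Mul(-19, Rational(11, 7))) = Add(Rational(-1192, 5), Rational(-209, 7)) = Rational(-9389, 35)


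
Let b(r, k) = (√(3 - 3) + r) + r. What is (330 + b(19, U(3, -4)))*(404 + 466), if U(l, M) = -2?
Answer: 320160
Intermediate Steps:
b(r, k) = 2*r (b(r, k) = (√0 + r) + r = (0 + r) + r = r + r = 2*r)
(330 + b(19, U(3, -4)))*(404 + 466) = (330 + 2*19)*(404 + 466) = (330 + 38)*870 = 368*870 = 320160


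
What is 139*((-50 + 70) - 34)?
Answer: -1946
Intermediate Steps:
139*((-50 + 70) - 34) = 139*(20 - 34) = 139*(-14) = -1946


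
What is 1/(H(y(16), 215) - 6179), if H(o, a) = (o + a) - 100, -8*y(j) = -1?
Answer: -8/48511 ≈ -0.00016491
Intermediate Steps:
y(j) = 1/8 (y(j) = -1/8*(-1) = 1/8)
H(o, a) = -100 + a + o (H(o, a) = (a + o) - 100 = -100 + a + o)
1/(H(y(16), 215) - 6179) = 1/((-100 + 215 + 1/8) - 6179) = 1/(921/8 - 6179) = 1/(-48511/8) = -8/48511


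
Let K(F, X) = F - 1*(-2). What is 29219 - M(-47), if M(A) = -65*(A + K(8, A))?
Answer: 26814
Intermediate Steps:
K(F, X) = 2 + F (K(F, X) = F + 2 = 2 + F)
M(A) = -650 - 65*A (M(A) = -65*(A + (2 + 8)) = -65*(A + 10) = -65*(10 + A) = -650 - 65*A)
29219 - M(-47) = 29219 - (-650 - 65*(-47)) = 29219 - (-650 + 3055) = 29219 - 1*2405 = 29219 - 2405 = 26814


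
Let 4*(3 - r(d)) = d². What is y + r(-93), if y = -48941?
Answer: -204401/4 ≈ -51100.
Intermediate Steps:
r(d) = 3 - d²/4
y + r(-93) = -48941 + (3 - ¼*(-93)²) = -48941 + (3 - ¼*8649) = -48941 + (3 - 8649/4) = -48941 - 8637/4 = -204401/4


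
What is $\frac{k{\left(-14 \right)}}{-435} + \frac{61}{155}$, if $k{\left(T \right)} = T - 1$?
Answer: $\frac{1924}{4495} \approx 0.42803$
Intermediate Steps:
$k{\left(T \right)} = -1 + T$ ($k{\left(T \right)} = T - 1 = -1 + T$)
$\frac{k{\left(-14 \right)}}{-435} + \frac{61}{155} = \frac{-1 - 14}{-435} + \frac{61}{155} = \left(-15\right) \left(- \frac{1}{435}\right) + 61 \cdot \frac{1}{155} = \frac{1}{29} + \frac{61}{155} = \frac{1924}{4495}$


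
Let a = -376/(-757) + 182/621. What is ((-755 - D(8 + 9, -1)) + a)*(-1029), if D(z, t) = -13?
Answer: 119515161472/156699 ≈ 7.6271e+5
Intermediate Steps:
a = 371270/470097 (a = -376*(-1/757) + 182*(1/621) = 376/757 + 182/621 = 371270/470097 ≈ 0.78977)
((-755 - D(8 + 9, -1)) + a)*(-1029) = ((-755 - 1*(-13)) + 371270/470097)*(-1029) = ((-755 + 13) + 371270/470097)*(-1029) = (-742 + 371270/470097)*(-1029) = -348440704/470097*(-1029) = 119515161472/156699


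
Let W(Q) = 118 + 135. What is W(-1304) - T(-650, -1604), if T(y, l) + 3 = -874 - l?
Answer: -474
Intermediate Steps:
W(Q) = 253
T(y, l) = -877 - l (T(y, l) = -3 + (-874 - l) = -877 - l)
W(-1304) - T(-650, -1604) = 253 - (-877 - 1*(-1604)) = 253 - (-877 + 1604) = 253 - 1*727 = 253 - 727 = -474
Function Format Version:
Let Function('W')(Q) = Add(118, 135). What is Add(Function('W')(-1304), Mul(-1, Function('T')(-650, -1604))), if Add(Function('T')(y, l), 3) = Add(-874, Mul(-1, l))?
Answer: -474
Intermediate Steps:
Function('W')(Q) = 253
Function('T')(y, l) = Add(-877, Mul(-1, l)) (Function('T')(y, l) = Add(-3, Add(-874, Mul(-1, l))) = Add(-877, Mul(-1, l)))
Add(Function('W')(-1304), Mul(-1, Function('T')(-650, -1604))) = Add(253, Mul(-1, Add(-877, Mul(-1, -1604)))) = Add(253, Mul(-1, Add(-877, 1604))) = Add(253, Mul(-1, 727)) = Add(253, -727) = -474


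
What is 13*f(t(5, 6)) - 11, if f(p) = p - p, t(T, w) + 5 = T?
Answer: -11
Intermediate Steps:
t(T, w) = -5 + T
f(p) = 0
13*f(t(5, 6)) - 11 = 13*0 - 11 = 0 - 11 = -11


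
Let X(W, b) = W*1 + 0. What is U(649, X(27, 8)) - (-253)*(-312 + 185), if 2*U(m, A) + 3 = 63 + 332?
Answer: -31935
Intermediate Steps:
X(W, b) = W (X(W, b) = W + 0 = W)
U(m, A) = 196 (U(m, A) = -3/2 + (63 + 332)/2 = -3/2 + (½)*395 = -3/2 + 395/2 = 196)
U(649, X(27, 8)) - (-253)*(-312 + 185) = 196 - (-253)*(-312 + 185) = 196 - (-253)*(-127) = 196 - 1*32131 = 196 - 32131 = -31935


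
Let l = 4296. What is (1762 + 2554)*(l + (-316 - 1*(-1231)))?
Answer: 22490676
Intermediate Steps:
(1762 + 2554)*(l + (-316 - 1*(-1231))) = (1762 + 2554)*(4296 + (-316 - 1*(-1231))) = 4316*(4296 + (-316 + 1231)) = 4316*(4296 + 915) = 4316*5211 = 22490676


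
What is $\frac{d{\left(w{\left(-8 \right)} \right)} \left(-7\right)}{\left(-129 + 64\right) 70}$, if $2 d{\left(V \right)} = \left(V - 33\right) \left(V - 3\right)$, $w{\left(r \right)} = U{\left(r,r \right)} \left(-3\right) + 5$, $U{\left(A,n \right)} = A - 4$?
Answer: $\frac{76}{325} \approx 0.23385$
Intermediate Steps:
$U{\left(A,n \right)} = -4 + A$
$w{\left(r \right)} = 17 - 3 r$ ($w{\left(r \right)} = \left(-4 + r\right) \left(-3\right) + 5 = \left(12 - 3 r\right) + 5 = 17 - 3 r$)
$d{\left(V \right)} = \frac{\left(-33 + V\right) \left(-3 + V\right)}{2}$ ($d{\left(V \right)} = \frac{\left(V - 33\right) \left(V - 3\right)}{2} = \frac{\left(-33 + V\right) \left(-3 + V\right)}{2}$)
$\frac{d{\left(w{\left(-8 \right)} \right)} \left(-7\right)}{\left(-129 + 64\right) 70} = \frac{\left(\frac{99}{2} + \frac{\left(17 - -24\right)^{2}}{2} - 18 \left(17 - -24\right)\right) \left(-7\right)}{\left(-129 + 64\right) 70} = \frac{\left(\frac{99}{2} + \frac{\left(17 + 24\right)^{2}}{2} - 18 \left(17 + 24\right)\right) \left(-7\right)}{\left(-65\right) 70} = \frac{\left(\frac{99}{2} + \frac{41^{2}}{2} - 738\right) \left(-7\right)}{-4550} = \left(\frac{99}{2} + \frac{1}{2} \cdot 1681 - 738\right) \left(-7\right) \left(- \frac{1}{4550}\right) = \left(\frac{99}{2} + \frac{1681}{2} - 738\right) \left(-7\right) \left(- \frac{1}{4550}\right) = 152 \left(-7\right) \left(- \frac{1}{4550}\right) = \left(-1064\right) \left(- \frac{1}{4550}\right) = \frac{76}{325}$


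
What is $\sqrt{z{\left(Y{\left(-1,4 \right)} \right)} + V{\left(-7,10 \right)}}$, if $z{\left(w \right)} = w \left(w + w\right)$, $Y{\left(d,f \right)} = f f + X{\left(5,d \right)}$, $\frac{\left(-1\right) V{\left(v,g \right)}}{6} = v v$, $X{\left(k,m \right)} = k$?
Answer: $14 \sqrt{3} \approx 24.249$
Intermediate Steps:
$V{\left(v,g \right)} = - 6 v^{2}$ ($V{\left(v,g \right)} = - 6 v v = - 6 v^{2}$)
$Y{\left(d,f \right)} = 5 + f^{2}$ ($Y{\left(d,f \right)} = f f + 5 = f^{2} + 5 = 5 + f^{2}$)
$z{\left(w \right)} = 2 w^{2}$ ($z{\left(w \right)} = w 2 w = 2 w^{2}$)
$\sqrt{z{\left(Y{\left(-1,4 \right)} \right)} + V{\left(-7,10 \right)}} = \sqrt{2 \left(5 + 4^{2}\right)^{2} - 6 \left(-7\right)^{2}} = \sqrt{2 \left(5 + 16\right)^{2} - 294} = \sqrt{2 \cdot 21^{2} - 294} = \sqrt{2 \cdot 441 - 294} = \sqrt{882 - 294} = \sqrt{588} = 14 \sqrt{3}$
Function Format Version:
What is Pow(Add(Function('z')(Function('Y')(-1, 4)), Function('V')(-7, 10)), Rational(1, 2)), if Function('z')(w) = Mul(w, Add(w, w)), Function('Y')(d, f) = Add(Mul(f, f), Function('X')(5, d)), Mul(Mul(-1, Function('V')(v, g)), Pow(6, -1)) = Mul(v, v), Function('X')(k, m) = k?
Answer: Mul(14, Pow(3, Rational(1, 2))) ≈ 24.249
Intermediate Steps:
Function('V')(v, g) = Mul(-6, Pow(v, 2)) (Function('V')(v, g) = Mul(-6, Mul(v, v)) = Mul(-6, Pow(v, 2)))
Function('Y')(d, f) = Add(5, Pow(f, 2)) (Function('Y')(d, f) = Add(Mul(f, f), 5) = Add(Pow(f, 2), 5) = Add(5, Pow(f, 2)))
Function('z')(w) = Mul(2, Pow(w, 2)) (Function('z')(w) = Mul(w, Mul(2, w)) = Mul(2, Pow(w, 2)))
Pow(Add(Function('z')(Function('Y')(-1, 4)), Function('V')(-7, 10)), Rational(1, 2)) = Pow(Add(Mul(2, Pow(Add(5, Pow(4, 2)), 2)), Mul(-6, Pow(-7, 2))), Rational(1, 2)) = Pow(Add(Mul(2, Pow(Add(5, 16), 2)), Mul(-6, 49)), Rational(1, 2)) = Pow(Add(Mul(2, Pow(21, 2)), -294), Rational(1, 2)) = Pow(Add(Mul(2, 441), -294), Rational(1, 2)) = Pow(Add(882, -294), Rational(1, 2)) = Pow(588, Rational(1, 2)) = Mul(14, Pow(3, Rational(1, 2)))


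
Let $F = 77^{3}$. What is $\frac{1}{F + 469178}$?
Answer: $\frac{1}{925711} \approx 1.0803 \cdot 10^{-6}$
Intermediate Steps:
$F = 456533$
$\frac{1}{F + 469178} = \frac{1}{456533 + 469178} = \frac{1}{925711}$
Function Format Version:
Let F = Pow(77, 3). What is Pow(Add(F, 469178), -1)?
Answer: Rational(1, 925711) ≈ 1.0803e-6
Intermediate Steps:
F = 456533
Pow(Add(F, 469178), -1) = Pow(Add(456533, 469178), -1) = Pow(925711, -1) = Rational(1, 925711)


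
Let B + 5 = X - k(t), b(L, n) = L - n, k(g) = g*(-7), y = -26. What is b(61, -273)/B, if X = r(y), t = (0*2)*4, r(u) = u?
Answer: -334/31 ≈ -10.774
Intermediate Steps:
t = 0 (t = 0*4 = 0)
X = -26
k(g) = -7*g
B = -31 (B = -5 + (-26 - (-7)*0) = -5 + (-26 - 1*0) = -5 + (-26 + 0) = -5 - 26 = -31)
b(61, -273)/B = (61 - 1*(-273))/(-31) = (61 + 273)*(-1/31) = 334*(-1/31) = -334/31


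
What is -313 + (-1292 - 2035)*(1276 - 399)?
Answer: -2918092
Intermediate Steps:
-313 + (-1292 - 2035)*(1276 - 399) = -313 - 3327*877 = -313 - 2917779 = -2918092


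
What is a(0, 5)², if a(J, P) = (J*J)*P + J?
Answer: 0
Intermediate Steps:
a(J, P) = J + P*J² (a(J, P) = J²*P + J = P*J² + J = J + P*J²)
a(0, 5)² = (0*(1 + 0*5))² = (0*(1 + 0))² = (0*1)² = 0² = 0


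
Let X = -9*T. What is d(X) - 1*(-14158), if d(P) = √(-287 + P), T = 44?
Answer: 14158 + I*√683 ≈ 14158.0 + 26.134*I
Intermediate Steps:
X = -396 (X = -9*44 = -396)
d(X) - 1*(-14158) = √(-287 - 396) - 1*(-14158) = √(-683) + 14158 = I*√683 + 14158 = 14158 + I*√683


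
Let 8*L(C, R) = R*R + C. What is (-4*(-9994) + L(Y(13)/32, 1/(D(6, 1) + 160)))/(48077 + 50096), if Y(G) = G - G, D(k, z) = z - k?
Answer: 7683387201/18868850600 ≈ 0.40720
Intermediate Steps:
Y(G) = 0
L(C, R) = C/8 + R²/8 (L(C, R) = (R*R + C)/8 = (R² + C)/8 = (C + R²)/8 = C/8 + R²/8)
(-4*(-9994) + L(Y(13)/32, 1/(D(6, 1) + 160)))/(48077 + 50096) = (-4*(-9994) + ((0/32)/8 + (1/((1 - 1*6) + 160))²/8))/(48077 + 50096) = (39976 + ((0*(1/32))/8 + (1/((1 - 6) + 160))²/8))/98173 = (39976 + ((⅛)*0 + (1/(-5 + 160))²/8))*(1/98173) = (39976 + (0 + (1/155)²/8))*(1/98173) = (39976 + (0 + (⅛)*(1/24025)))*(1/98173) = (39976 + (0 + 1/192200))*(1/98173) = (39976 + 1/192200)*(1/98173) = (7683387201/192200)*(1/98173) = 7683387201/18868850600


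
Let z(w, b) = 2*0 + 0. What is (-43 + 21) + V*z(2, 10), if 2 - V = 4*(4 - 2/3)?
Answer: -22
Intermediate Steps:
z(w, b) = 0 (z(w, b) = 0 + 0 = 0)
V = -34/3 (V = 2 - 4*(4 - 2/3) = 2 - 4*10/3 = 2 - 1*40/3 = 2 - 40/3 = -34/3 ≈ -11.333)
(-43 + 21) + V*z(2, 10) = (-43 + 21) - 34/3*0 = -22 + 0 = -22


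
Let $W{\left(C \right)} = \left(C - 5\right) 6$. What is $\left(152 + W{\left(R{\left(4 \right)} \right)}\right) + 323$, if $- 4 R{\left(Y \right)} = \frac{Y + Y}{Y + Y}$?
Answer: $\frac{887}{2} \approx 443.5$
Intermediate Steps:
$R{\left(Y \right)} = - \frac{1}{4}$ ($R{\left(Y \right)} = - \frac{\left(Y + Y\right) \frac{1}{Y + Y}}{4} = - \frac{2 Y \frac{1}{2 Y}}{4} = \left(- \frac{1}{4}\right) 1 = - \frac{1}{4}$)
$W{\left(C \right)} = -30 + 6 C$ ($W{\left(C \right)} = \left(-5 + C\right) 6 = -30 + 6 C$)
$\left(152 + W{\left(R{\left(4 \right)} \right)}\right) + 323 = \left(152 + \left(-30 + 6 \left(- \frac{1}{4}\right)\right)\right) + 323 = \left(152 - \frac{63}{2}\right) + 323 = \frac{241}{2} + 323 = \frac{887}{2}$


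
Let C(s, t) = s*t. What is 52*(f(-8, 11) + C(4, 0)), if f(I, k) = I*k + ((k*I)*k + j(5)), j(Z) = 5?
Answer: -54652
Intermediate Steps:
f(I, k) = 5 + I*k + I*k² (f(I, k) = I*k + ((k*I)*k + 5) = I*k + ((I*k)*k + 5) = I*k + (I*k² + 5) = I*k + (5 + I*k²) = 5 + I*k + I*k²)
52*(f(-8, 11) + C(4, 0)) = 52*((5 - 8*11 - 8*11²) + 4*0) = 52*((5 - 88 - 8*121) + 0) = 52*((5 - 88 - 968) + 0) = 52*(-1051 + 0) = 52*(-1051) = -54652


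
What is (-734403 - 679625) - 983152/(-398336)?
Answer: -35203579641/24896 ≈ -1.4140e+6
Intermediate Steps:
(-734403 - 679625) - 983152/(-398336) = -1414028 - 983152*(-1/398336) = -1414028 + 61447/24896 = -35203579641/24896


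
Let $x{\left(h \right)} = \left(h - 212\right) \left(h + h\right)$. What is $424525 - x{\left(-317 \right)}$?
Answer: $89139$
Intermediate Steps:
$x{\left(h \right)} = 2 h \left(-212 + h\right)$ ($x{\left(h \right)} = \left(-212 + h\right) 2 h = 2 h \left(-212 + h\right)$)
$424525 - x{\left(-317 \right)} = 424525 - 2 \left(-317\right) \left(-212 - 317\right) = 424525 - 2 \left(-317\right) \left(-529\right) = 424525 - 335386 = 89139$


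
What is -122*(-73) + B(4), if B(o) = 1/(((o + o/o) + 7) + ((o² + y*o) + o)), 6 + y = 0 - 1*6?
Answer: 142495/16 ≈ 8905.9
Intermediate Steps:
y = -12 (y = -6 + (0 - 1*6) = -6 + (0 - 6) = -6 - 6 = -12)
B(o) = 1/(8 + o² - 10*o) (B(o) = 1/(((o + o/o) + 7) + ((o² - 12*o) + o)) = 1/(((o + 1) + 7) + (o² - 11*o)) = 1/(((1 + o) + 7) + (o² - 11*o)) = 1/((8 + o) + (o² - 11*o)) = 1/(8 + o² - 10*o))
-122*(-73) + B(4) = -122*(-73) + 1/(8 + 4² - 10*4) = 8906 + 1/(8 + 16 - 40) = 8906 + 1/(-16) = 8906 - 1/16 = 142495/16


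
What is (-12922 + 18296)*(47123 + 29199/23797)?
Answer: 6026485446020/23797 ≈ 2.5325e+8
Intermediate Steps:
(-12922 + 18296)*(47123 + 29199/23797) = 5374*(47123 + 29199*(1/23797)) = 5374*(47123 + 29199/23797) = 5374*(1121415230/23797) = 6026485446020/23797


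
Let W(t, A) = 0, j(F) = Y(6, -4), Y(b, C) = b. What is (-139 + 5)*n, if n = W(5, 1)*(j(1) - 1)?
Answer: 0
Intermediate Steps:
j(F) = 6
n = 0 (n = 0*(6 - 1) = 0*5 = 0)
(-139 + 5)*n = (-139 + 5)*0 = -134*0 = 0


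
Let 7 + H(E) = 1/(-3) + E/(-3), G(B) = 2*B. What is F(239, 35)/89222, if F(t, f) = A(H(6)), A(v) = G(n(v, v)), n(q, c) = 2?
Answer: 2/44611 ≈ 4.4832e-5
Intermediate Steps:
H(E) = -22/3 - E/3 (H(E) = -7 + (1/(-3) + E/(-3)) = -7 + (1*(-⅓) + E*(-⅓)) = -7 + (-⅓ - E/3) = -22/3 - E/3)
A(v) = 4 (A(v) = 2*2 = 4)
F(t, f) = 4
F(239, 35)/89222 = 4/89222 = 4*(1/89222) = 2/44611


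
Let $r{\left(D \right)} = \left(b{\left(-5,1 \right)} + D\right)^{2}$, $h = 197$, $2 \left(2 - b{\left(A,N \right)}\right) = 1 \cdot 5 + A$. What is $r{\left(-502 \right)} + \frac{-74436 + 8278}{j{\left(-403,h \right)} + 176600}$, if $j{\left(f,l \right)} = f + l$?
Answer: $\frac{22049216921}{88197} \approx 2.5 \cdot 10^{5}$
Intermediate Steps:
$b{\left(A,N \right)} = - \frac{1}{2} - \frac{A}{2}$ ($b{\left(A,N \right)} = 2 - \frac{1 \cdot 5 + A}{2} = 2 - \frac{5 + A}{2} = 2 - \left(\frac{5}{2} + \frac{A}{2}\right) = - \frac{1}{2} - \frac{A}{2}$)
$r{\left(D \right)} = \left(2 + D\right)^{2}$ ($r{\left(D \right)} = \left(\left(- \frac{1}{2} - - \frac{5}{2}\right) + D\right)^{2} = \left(\left(- \frac{1}{2} + \frac{5}{2}\right) + D\right)^{2} = \left(2 + D\right)^{2}$)
$r{\left(-502 \right)} + \frac{-74436 + 8278}{j{\left(-403,h \right)} + 176600} = \left(2 - 502\right)^{2} + \frac{-74436 + 8278}{\left(-403 + 197\right) + 176600} = \left(-500\right)^{2} - \frac{66158}{-206 + 176600} = 250000 - \frac{66158}{176394} = 250000 - \frac{33079}{88197} = \frac{22049216921}{88197}$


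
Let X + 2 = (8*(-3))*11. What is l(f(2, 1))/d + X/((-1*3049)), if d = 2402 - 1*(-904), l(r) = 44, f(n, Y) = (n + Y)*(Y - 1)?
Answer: 506776/5039997 ≈ 0.10055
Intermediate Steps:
f(n, Y) = (-1 + Y)*(Y + n) (f(n, Y) = (Y + n)*(-1 + Y) = (-1 + Y)*(Y + n))
d = 3306 (d = 2402 + 904 = 3306)
X = -266 (X = -2 + (8*(-3))*11 = -2 - 24*11 = -2 - 264 = -266)
l(f(2, 1))/d + X/((-1*3049)) = 44/3306 - 266/((-1*3049)) = 44*(1/3306) - 266/(-3049) = 22/1653 - 266*(-1/3049) = 22/1653 + 266/3049 = 506776/5039997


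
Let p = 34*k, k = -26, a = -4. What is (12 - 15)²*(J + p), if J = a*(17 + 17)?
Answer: -9180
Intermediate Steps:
J = -136 (J = -4*(17 + 17) = -4*34 = -136)
p = -884 (p = 34*(-26) = -884)
(12 - 15)²*(J + p) = (12 - 15)²*(-136 - 884) = (-3)²*(-1020) = 9*(-1020) = -9180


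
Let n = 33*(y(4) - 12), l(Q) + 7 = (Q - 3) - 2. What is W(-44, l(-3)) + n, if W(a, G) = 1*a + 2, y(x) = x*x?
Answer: 90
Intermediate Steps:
l(Q) = -12 + Q (l(Q) = -7 + ((Q - 3) - 2) = -7 + ((-3 + Q) - 2) = -7 + (-5 + Q) = -12 + Q)
y(x) = x²
W(a, G) = 2 + a (W(a, G) = a + 2 = 2 + a)
n = 132 (n = 33*(4² - 12) = 33*(16 - 12) = 33*4 = 132)
W(-44, l(-3)) + n = (2 - 44) + 132 = -42 + 132 = 90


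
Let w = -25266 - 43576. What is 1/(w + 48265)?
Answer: -1/20577 ≈ -4.8598e-5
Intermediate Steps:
w = -68842
1/(w + 48265) = 1/(-68842 + 48265) = 1/(-20577) = -1/20577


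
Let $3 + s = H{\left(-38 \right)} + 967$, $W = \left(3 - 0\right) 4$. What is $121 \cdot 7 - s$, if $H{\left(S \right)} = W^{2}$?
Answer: $-261$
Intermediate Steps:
$W = 12$ ($W = \left(3 + 0\right) 4 = 3 \cdot 4 = 12$)
$H{\left(S \right)} = 144$ ($H{\left(S \right)} = 12^{2} = 144$)
$s = 1108$ ($s = -3 + \left(144 + 967\right) = -3 + 1111 = 1108$)
$121 \cdot 7 - s = 121 \cdot 7 - 1108 = 847 - 1108 = -261$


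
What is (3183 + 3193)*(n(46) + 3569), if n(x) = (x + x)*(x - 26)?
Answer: 34487784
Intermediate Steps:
n(x) = 2*x*(-26 + x) (n(x) = (2*x)*(-26 + x) = 2*x*(-26 + x))
(3183 + 3193)*(n(46) + 3569) = (3183 + 3193)*(2*46*(-26 + 46) + 3569) = 6376*(2*46*20 + 3569) = 6376*(1840 + 3569) = 6376*5409 = 34487784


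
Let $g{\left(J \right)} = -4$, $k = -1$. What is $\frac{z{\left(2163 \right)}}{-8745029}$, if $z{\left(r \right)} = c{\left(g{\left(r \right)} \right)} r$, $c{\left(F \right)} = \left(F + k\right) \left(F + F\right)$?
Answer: $- \frac{86520}{8745029} \approx -0.0098936$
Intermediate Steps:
$c{\left(F \right)} = 2 F \left(-1 + F\right)$ ($c{\left(F \right)} = \left(F - 1\right) \left(F + F\right) = \left(-1 + F\right) 2 F = 2 F \left(-1 + F\right)$)
$z{\left(r \right)} = 40 r$ ($z{\left(r \right)} = 2 \left(-4\right) \left(-1 - 4\right) r = 2 \left(-4\right) \left(-5\right) r = 40 r$)
$\frac{z{\left(2163 \right)}}{-8745029} = \frac{40 \cdot 2163}{-8745029} = 86520 \left(- \frac{1}{8745029}\right) = - \frac{86520}{8745029}$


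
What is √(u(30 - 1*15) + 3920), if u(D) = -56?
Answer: 2*√966 ≈ 62.161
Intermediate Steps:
√(u(30 - 1*15) + 3920) = √(-56 + 3920) = √3864 = 2*√966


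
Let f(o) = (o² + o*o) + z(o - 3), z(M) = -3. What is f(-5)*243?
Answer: 11421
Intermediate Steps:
f(o) = -3 + 2*o² (f(o) = (o² + o*o) - 3 = (o² + o²) - 3 = 2*o² - 3 = -3 + 2*o²)
f(-5)*243 = (-3 + 2*(-5)²)*243 = (-3 + 2*25)*243 = (-3 + 50)*243 = 47*243 = 11421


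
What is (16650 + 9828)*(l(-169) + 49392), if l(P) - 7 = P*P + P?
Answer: 2059750098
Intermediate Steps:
l(P) = 7 + P + P² (l(P) = 7 + (P*P + P) = 7 + (P² + P) = 7 + (P + P²) = 7 + P + P²)
(16650 + 9828)*(l(-169) + 49392) = (16650 + 9828)*((7 - 169 + (-169)²) + 49392) = 26478*((7 - 169 + 28561) + 49392) = 26478*(28399 + 49392) = 26478*77791 = 2059750098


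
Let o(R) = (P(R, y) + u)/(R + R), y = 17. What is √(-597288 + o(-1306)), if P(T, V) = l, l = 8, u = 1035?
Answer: I*√1018756596247/1306 ≈ 772.84*I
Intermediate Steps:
P(T, V) = 8
o(R) = 1043/(2*R) (o(R) = (8 + 1035)/(R + R) = 1043/((2*R)) = 1043*(1/(2*R)) = 1043/(2*R))
√(-597288 + o(-1306)) = √(-597288 + (1043/2)/(-1306)) = √(-597288 + (1043/2)*(-1/1306)) = √(-597288 - 1043/2612) = √(-1560117299/2612) = I*√1018756596247/1306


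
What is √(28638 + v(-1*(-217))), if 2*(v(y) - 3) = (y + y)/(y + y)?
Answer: √114566/2 ≈ 169.24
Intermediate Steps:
v(y) = 7/2 (v(y) = 3 + ((y + y)/(y + y))/2 = 3 + ((2*y)/((2*y)))/2 = 3 + ((2*y)*(1/(2*y)))/2 = 3 + (½)*1 = 3 + ½ = 7/2)
√(28638 + v(-1*(-217))) = √(28638 + 7/2) = √(57283/2) = √114566/2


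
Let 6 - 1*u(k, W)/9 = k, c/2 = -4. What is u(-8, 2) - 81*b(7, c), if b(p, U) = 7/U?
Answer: 1575/8 ≈ 196.88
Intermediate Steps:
c = -8 (c = 2*(-4) = -8)
u(k, W) = 54 - 9*k
u(-8, 2) - 81*b(7, c) = (54 - 9*(-8)) - 567/(-8) = (54 + 72) - 567*(-1)/8 = 126 - 81*(-7/8) = 126 + 567/8 = 1575/8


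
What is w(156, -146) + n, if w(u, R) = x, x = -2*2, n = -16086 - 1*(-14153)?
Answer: -1937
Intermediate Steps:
n = -1933 (n = -16086 + 14153 = -1933)
x = -4 (x = -1*4 = -4)
w(u, R) = -4
w(156, -146) + n = -4 - 1933 = -1937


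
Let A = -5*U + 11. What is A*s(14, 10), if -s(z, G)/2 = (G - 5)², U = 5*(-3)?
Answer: -4300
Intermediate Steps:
U = -15
s(z, G) = -2*(-5 + G)² (s(z, G) = -2*(G - 5)² = -2*(-5 + G)²)
A = 86 (A = -5*(-15) + 11 = 75 + 11 = 86)
A*s(14, 10) = 86*(-2*(-5 + 10)²) = 86*(-2*5²) = 86*(-2*25) = 86*(-50) = -4300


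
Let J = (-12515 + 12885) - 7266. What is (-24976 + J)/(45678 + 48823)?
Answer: -31872/94501 ≈ -0.33727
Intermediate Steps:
J = -6896 (J = 370 - 7266 = -6896)
(-24976 + J)/(45678 + 48823) = (-24976 - 6896)/(45678 + 48823) = -31872/94501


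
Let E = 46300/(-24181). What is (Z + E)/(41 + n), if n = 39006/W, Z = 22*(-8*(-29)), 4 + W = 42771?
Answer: 5276315500908/43343305993 ≈ 121.73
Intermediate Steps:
W = 42767 (W = -4 + 42771 = 42767)
Z = 5104 (Z = 22*232 = 5104)
n = 39006/42767 ≈ 0.91206
E = -46300/24181 (E = 46300*(-1/24181) = -46300/24181 ≈ -1.9147)
(Z + E)/(41 + n) = (5104 - 46300/24181)/(41 + 39006/42767) = 123373524/(24181*(1792453/42767)) = (123373524/24181)*(42767/1792453) = 5276315500908/43343305993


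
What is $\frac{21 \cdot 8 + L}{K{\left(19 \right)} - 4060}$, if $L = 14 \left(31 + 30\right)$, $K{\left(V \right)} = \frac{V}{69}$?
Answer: $- \frac{70518}{280121} \approx -0.25174$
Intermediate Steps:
$K{\left(V \right)} = \frac{V}{69}$ ($K{\left(V \right)} = V \frac{1}{69} = \frac{V}{69}$)
$L = 854$ ($L = 14 \cdot 61 = 854$)
$\frac{21 \cdot 8 + L}{K{\left(19 \right)} - 4060} = \frac{21 \cdot 8 + 854}{\frac{1}{69} \cdot 19 - 4060} = \frac{168 + 854}{\frac{19}{69} - 4060} = \frac{1022}{- \frac{280121}{69}} = 1022 \left(- \frac{69}{280121}\right) = - \frac{70518}{280121}$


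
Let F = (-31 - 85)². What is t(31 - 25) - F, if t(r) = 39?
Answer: -13417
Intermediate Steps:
F = 13456 (F = (-116)² = 13456)
t(31 - 25) - F = 39 - 1*13456 = 39 - 13456 = -13417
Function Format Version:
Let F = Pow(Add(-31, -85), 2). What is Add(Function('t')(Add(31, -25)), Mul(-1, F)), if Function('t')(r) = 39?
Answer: -13417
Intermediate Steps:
F = 13456 (F = Pow(-116, 2) = 13456)
Add(Function('t')(Add(31, -25)), Mul(-1, F)) = Add(39, Mul(-1, 13456)) = Add(39, -13456) = -13417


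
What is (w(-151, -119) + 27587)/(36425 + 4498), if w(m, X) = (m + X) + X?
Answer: 3022/4547 ≈ 0.66461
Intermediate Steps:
w(m, X) = m + 2*X (w(m, X) = (X + m) + X = m + 2*X)
(w(-151, -119) + 27587)/(36425 + 4498) = ((-151 + 2*(-119)) + 27587)/(36425 + 4498) = ((-151 - 238) + 27587)/40923 = (-389 + 27587)*(1/40923) = 27198*(1/40923) = 3022/4547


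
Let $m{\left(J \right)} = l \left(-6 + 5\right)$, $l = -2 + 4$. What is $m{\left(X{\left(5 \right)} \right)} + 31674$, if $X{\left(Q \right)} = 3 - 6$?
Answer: $31672$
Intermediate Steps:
$X{\left(Q \right)} = -3$
$l = 2$
$m{\left(J \right)} = -2$ ($m{\left(J \right)} = 2 \left(-6 + 5\right) = 2 \left(-1\right) = -2$)
$m{\left(X{\left(5 \right)} \right)} + 31674 = -2 + 31674 = 31672$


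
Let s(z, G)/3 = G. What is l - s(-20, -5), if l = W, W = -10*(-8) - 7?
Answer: 88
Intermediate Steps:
s(z, G) = 3*G
W = 73 (W = 80 - 7 = 73)
l = 73
l - s(-20, -5) = 73 - 3*(-5) = 73 - 1*(-15) = 73 + 15 = 88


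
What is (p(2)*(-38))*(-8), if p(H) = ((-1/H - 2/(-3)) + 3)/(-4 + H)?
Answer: -1444/3 ≈ -481.33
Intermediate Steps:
p(H) = (11/3 - 1/H)/(-4 + H) (p(H) = ((-1/H - 2*(-1/3)) + 3)/(-4 + H) = ((-1/H + 2/3) + 3)/(-4 + H) = ((2/3 - 1/H) + 3)/(-4 + H) = (11/3 - 1/H)/(-4 + H))
(p(2)*(-38))*(-8) = (((1/3)*(-3 + 11*2)/(2*(-4 + 2)))*(-38))*(-8) = (((1/3)*(1/2)*(-3 + 22)/(-2))*(-38))*(-8) = (((1/3)*(1/2)*(-1/2)*19)*(-38))*(-8) = -19/12*(-38)*(-8) = (361/6)*(-8) = -1444/3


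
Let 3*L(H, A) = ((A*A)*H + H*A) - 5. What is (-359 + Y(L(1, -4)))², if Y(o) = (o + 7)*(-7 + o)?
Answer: 13126129/81 ≈ 1.6205e+5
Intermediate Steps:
L(H, A) = -5/3 + A*H/3 + H*A²/3 (L(H, A) = (((A*A)*H + H*A) - 5)/3 = ((A²*H + A*H) - 5)/3 = ((H*A² + A*H) - 5)/3 = ((A*H + H*A²) - 5)/3 = (-5 + A*H + H*A²)/3 = -5/3 + A*H/3 + H*A²/3)
Y(o) = (-7 + o)*(7 + o) (Y(o) = (7 + o)*(-7 + o) = (-7 + o)*(7 + o))
(-359 + Y(L(1, -4)))² = (-359 + (-49 + (-5/3 + (⅓)*(-4)*1 + (⅓)*1*(-4)²)²))² = (-359 + (-49 + (-5/3 - 4/3 + (⅓)*1*16)²))² = (-359 + (-49 + (-5/3 - 4/3 + 16/3)²))² = (-359 + (-49 + (7/3)²))² = (-359 + (-49 + 49/9))² = (-359 - 392/9)² = (-3623/9)² = 13126129/81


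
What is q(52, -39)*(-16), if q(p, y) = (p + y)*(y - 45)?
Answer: 17472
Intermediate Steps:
q(p, y) = (-45 + y)*(p + y) (q(p, y) = (p + y)*(-45 + y) = (-45 + y)*(p + y))
q(52, -39)*(-16) = ((-39)² - 45*52 - 45*(-39) + 52*(-39))*(-16) = (1521 - 2340 + 1755 - 2028)*(-16) = -1092*(-16) = 17472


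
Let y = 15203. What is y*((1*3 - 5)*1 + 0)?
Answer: -30406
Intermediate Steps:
y*((1*3 - 5)*1 + 0) = 15203*((1*3 - 5)*1 + 0) = 15203*((3 - 5)*1 + 0) = 15203*(-2*1 + 0) = 15203*(-2 + 0) = 15203*(-2) = -30406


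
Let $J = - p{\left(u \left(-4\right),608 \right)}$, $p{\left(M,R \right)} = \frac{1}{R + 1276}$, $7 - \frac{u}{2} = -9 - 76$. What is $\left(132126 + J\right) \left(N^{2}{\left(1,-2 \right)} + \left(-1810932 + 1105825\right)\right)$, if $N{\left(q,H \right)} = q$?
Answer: $- \frac{87759390552799}{942} \approx -9.3163 \cdot 10^{10}$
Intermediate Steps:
$u = 184$ ($u = 14 - 2 \left(-9 - 76\right) = 14 - -170 = 14 + 170 = 184$)
$p{\left(M,R \right)} = \frac{1}{1276 + R}$
$J = - \frac{1}{1884}$ ($J = - \frac{1}{1276 + 608} = - \frac{1}{1884} \approx -0.00053079$)
$\left(132126 + J\right) \left(N^{2}{\left(1,-2 \right)} + \left(-1810932 + 1105825\right)\right) = \left(132126 - \frac{1}{1884}\right) \left(1^{2} + \left(-1810932 + 1105825\right)\right) = \frac{248925383 \left(1 - 705107\right)}{1884} = \frac{248925383}{1884} \left(-705106\right) = - \frac{87759390552799}{942}$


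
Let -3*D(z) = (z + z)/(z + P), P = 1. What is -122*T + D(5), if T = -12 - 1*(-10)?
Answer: 2191/9 ≈ 243.44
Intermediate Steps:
D(z) = -2*z/(3*(1 + z)) (D(z) = -(z + z)/(3*(z + 1)) = -2*z/(3*(1 + z)))
T = -2 (T = -12 + 10 = -2)
-122*T + D(5) = -122*(-2) - 2*5/(3 + 3*5) = 244 - 2*5/(3 + 15) = 244 - 2*5/18 = 244 - 2*5*1/18 = 244 - 5/9 = 2191/9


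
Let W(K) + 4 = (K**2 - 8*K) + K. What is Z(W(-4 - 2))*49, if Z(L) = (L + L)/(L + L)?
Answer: 49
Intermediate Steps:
W(K) = -4 + K**2 - 7*K (W(K) = -4 + ((K**2 - 8*K) + K) = -4 + (K**2 - 7*K) = -4 + K**2 - 7*K)
Z(L) = 1 (Z(L) = (2*L)/((2*L)) = (2*L)*(1/(2*L)) = 1)
Z(W(-4 - 2))*49 = 1*49 = 49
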